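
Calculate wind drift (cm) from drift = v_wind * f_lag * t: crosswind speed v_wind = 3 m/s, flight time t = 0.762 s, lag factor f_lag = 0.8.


drift = v_wind * lag * t = 3 * 0.8 * 0.762 = 1.8288 m ≈ 182.9 cm

182.9 cm


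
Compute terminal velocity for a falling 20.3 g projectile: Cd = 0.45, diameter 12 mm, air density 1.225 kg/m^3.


A = pi*(d/2)^2 = pi*(12/2000)^2 = 1.13097e-04 m^2
vt = sqrt(2mg/(Cd*rho*A)) = sqrt(2*0.0203*9.81/(0.45 * 1.225 * 1.13097e-04)) = 79.93 m/s

79.93 m/s


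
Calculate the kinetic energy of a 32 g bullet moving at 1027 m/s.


E = 0.5*m*v^2 = 0.5*0.032*1027^2 = 16876 J

16876 J


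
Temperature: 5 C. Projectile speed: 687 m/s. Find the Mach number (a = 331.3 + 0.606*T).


a = 331.3 + 0.606*(5) = 334.33 m/s
M = v/a = 687/334.33 = 2.055

2.055


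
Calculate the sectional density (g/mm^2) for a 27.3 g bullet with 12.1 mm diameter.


SD = m/d^2 = 27.3/12.1^2 = 0.1865 g/mm^2

0.1865 g/mm^2


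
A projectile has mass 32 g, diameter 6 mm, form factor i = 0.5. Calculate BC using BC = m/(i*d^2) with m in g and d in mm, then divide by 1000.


BC = m/(i*d^2*1000) = 32/(0.5 * 6^2 * 1000) = 0.001778

0.001778


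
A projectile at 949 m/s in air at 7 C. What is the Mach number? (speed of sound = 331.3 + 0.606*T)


a = 331.3 + 0.606*(7) = 335.542 m/s
M = v/a = 949/335.542 = 2.828

2.828


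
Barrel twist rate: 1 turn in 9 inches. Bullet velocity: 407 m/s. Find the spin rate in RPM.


twist_m = 9*0.0254 = 0.2286 m
spin = v/twist = 407/0.2286 = 1780.402 rev/s
RPM = spin*60 = 1780.402*60 ≈ 106824 RPM

106824 RPM


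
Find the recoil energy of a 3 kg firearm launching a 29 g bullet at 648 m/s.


v_r = m_p*v_p/m_gun = 0.029*648/3 = 6.264 m/s, E_r = 0.5*m_gun*v_r^2 = 0.5*3*6.264^2 = 58.86 J

58.86 J


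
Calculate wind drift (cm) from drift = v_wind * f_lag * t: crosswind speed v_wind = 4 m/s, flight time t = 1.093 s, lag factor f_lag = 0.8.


drift = v_wind * lag * t = 4 * 0.8 * 1.093 = 3.4976 m ≈ 349.8 cm

349.8 cm


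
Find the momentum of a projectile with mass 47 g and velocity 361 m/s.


p = m*v = 0.047*361 = 16.97 kg·m/s

16.97 kg·m/s


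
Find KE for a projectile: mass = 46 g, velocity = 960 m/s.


E = 0.5*m*v^2 = 0.5*0.046*960^2 = 21197 J

21197 J


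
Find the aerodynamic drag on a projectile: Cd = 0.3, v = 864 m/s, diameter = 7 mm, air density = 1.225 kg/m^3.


A = pi*(d/2)^2 = pi*(7/2000)^2 = 3.84845e-05 m^2
Fd = 0.5*Cd*rho*A*v^2 = 0.5*0.3*1.225*3.84845e-05*864^2 = 5.279 N

5.279 N


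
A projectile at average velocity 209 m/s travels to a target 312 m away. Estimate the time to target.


t = d/v = 312/209 = 1.493 s

1.493 s


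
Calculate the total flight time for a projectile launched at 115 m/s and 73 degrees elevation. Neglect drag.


T = 2*v0*sin(theta)/g = 2*115*sin(73°)/9.81 = 22.42 s

22.42 s


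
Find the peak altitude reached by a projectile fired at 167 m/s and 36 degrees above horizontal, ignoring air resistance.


H = (v0*sin(theta))^2 / (2g) = (167*sin(36°))^2 / (2*9.81) = 491.1 m

491.1 m


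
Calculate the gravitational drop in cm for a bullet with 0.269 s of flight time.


drop = 0.5*g*t^2 = 0.5*9.81*0.269^2 = 0.354931 m ≈ 35.49 cm

35.49 cm


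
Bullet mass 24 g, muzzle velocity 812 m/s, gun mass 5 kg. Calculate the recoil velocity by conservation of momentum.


v_recoil = m_p * v_p / m_gun = 0.024 * 812 / 5 = 3.898 m/s

3.898 m/s


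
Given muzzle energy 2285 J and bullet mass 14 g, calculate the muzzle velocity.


v = sqrt(2*E/m) = sqrt(2*2285/0.014) = 571.3 m/s

571.3 m/s


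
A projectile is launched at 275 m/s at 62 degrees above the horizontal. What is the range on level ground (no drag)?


R = v0^2 * sin(2*theta) / g = 275^2 * sin(2*62°) / 9.81 = 6391 m

6391 m


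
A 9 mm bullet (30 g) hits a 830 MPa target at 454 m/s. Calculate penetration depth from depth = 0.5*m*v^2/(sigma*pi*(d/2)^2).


A = pi*(d/2)^2 = pi*(9/2)^2 = 63.6173 mm^2
E = 0.5*m*v^2 = 0.5*0.03*454^2 = 3091.74 J
depth = E/(sigma*A) = 3091.74 J / (830 MPa * 63.6173 mm^2) = 3091.74/(830 * 63.6173) m = 0.0585531 m ≈ 58.55 mm

58.55 mm


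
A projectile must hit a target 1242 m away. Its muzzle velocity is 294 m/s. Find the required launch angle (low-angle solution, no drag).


sin(2*theta) = R*g/v0^2 = 1242*9.81/294^2 = 0.14096, theta = arcsin(0.14096)/2 = 4.052°

4.052 degrees


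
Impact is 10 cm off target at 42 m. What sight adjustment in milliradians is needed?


1 mrad subtends 1 cm per 10 m of range, so adj = error_cm / (dist_m / 10) = 10 / (42/10) = 2.381 mrad

2.381 mrad


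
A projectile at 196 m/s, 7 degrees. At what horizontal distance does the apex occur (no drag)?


R = v0^2*sin(2*theta)/g = 196^2*sin(2*7°)/9.81 = 947.367 m
apex_dist = R/2 = 947.367/2 = 473.7 m

473.7 m


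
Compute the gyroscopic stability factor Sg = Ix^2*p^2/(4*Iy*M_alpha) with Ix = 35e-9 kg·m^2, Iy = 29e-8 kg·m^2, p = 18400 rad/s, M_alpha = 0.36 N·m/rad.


Sg = Ix^2 * p^2 / (4 * Iy * M_alpha) = (35e-9)^2 * 18400^2 / (4 * 29e-8 * 0.36) = 0.9931

0.9931


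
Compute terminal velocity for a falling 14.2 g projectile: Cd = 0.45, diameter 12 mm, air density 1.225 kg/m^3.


A = pi*(d/2)^2 = pi*(12/2000)^2 = 1.13097e-04 m^2
vt = sqrt(2mg/(Cd*rho*A)) = sqrt(2*0.0142*9.81/(0.45 * 1.225 * 1.13097e-04)) = 66.85 m/s

66.85 m/s


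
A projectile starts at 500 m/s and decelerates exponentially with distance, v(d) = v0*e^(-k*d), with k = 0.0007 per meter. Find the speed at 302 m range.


v = v0*exp(-k*d) = 500*exp(-0.0007*302) = 404.7 m/s

404.7 m/s


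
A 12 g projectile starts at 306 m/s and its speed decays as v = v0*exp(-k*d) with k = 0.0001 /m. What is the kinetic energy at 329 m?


v = v0*exp(-k*d) = 306*exp(-0.0001*329) = 296.096 m/s
E = 0.5*m*v^2 = 0.5*0.012*296.096^2 = 526 J

526 J


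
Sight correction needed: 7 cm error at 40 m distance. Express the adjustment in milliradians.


1 mrad subtends 1 cm per 10 m of range, so adj = error_cm / (dist_m / 10) = 7 / (40/10) = 1.75 mrad

1.75 mrad


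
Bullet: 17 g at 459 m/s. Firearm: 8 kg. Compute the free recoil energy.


v_r = m_p*v_p/m_gun = 0.017*459/8 = 0.975375 m/s, E_r = 0.5*m_gun*v_r^2 = 0.5*8*0.975375^2 = 3.805 J

3.805 J


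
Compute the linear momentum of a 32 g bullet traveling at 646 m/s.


p = m*v = 0.032*646 = 20.67 kg·m/s

20.67 kg·m/s


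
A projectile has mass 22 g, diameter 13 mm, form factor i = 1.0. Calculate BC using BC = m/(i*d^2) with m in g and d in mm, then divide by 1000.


BC = m/(i*d^2*1000) = 22/(1.0 * 13^2 * 1000) = 0.0001302

0.0001302


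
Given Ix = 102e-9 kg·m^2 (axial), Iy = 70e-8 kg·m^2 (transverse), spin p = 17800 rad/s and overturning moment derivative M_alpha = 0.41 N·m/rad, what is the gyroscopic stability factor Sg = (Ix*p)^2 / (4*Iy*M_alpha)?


Sg = Ix^2 * p^2 / (4 * Iy * M_alpha) = (102e-9)^2 * 17800^2 / (4 * 70e-8 * 0.41) = 2.871

2.871


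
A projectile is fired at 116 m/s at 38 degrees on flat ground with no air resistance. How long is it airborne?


T = 2*v0*sin(theta)/g = 2*116*sin(38°)/9.81 = 14.56 s

14.56 s


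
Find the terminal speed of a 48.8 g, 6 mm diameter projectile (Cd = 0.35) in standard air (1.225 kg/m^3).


A = pi*(d/2)^2 = pi*(6/2000)^2 = 2.82743e-05 m^2
vt = sqrt(2mg/(Cd*rho*A)) = sqrt(2*0.0488*9.81/(0.35 * 1.225 * 2.82743e-05)) = 281 m/s

281 m/s


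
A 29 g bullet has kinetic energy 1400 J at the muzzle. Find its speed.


v = sqrt(2*E/m) = sqrt(2*1400/0.029) = 310.7 m/s

310.7 m/s


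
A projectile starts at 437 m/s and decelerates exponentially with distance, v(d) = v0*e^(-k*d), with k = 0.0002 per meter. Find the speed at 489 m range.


v = v0*exp(-k*d) = 437*exp(-0.0002*489) = 396.3 m/s

396.3 m/s


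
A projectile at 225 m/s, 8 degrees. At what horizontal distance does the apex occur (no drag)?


R = v0^2*sin(2*theta)/g = 225^2*sin(2*8°)/9.81 = 1422.44 m
apex_dist = R/2 = 1422.44/2 = 711.2 m

711.2 m


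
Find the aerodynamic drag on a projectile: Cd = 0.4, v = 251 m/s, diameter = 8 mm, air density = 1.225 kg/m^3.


A = pi*(d/2)^2 = pi*(8/2000)^2 = 5.02655e-05 m^2
Fd = 0.5*Cd*rho*A*v^2 = 0.5*0.4*1.225*5.02655e-05*251^2 = 0.7759 N

0.7759 N


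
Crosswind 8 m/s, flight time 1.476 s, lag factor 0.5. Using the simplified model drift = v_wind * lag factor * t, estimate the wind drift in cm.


drift = v_wind * lag * t = 8 * 0.5 * 1.476 = 5.904 m ≈ 590.4 cm

590.4 cm


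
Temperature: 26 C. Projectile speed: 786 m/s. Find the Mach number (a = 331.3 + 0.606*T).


a = 331.3 + 0.606*(26) = 347.056 m/s
M = v/a = 786/347.056 = 2.265

2.265


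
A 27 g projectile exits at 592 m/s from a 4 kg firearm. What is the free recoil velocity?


v_recoil = m_p * v_p / m_gun = 0.027 * 592 / 4 = 3.996 m/s

3.996 m/s


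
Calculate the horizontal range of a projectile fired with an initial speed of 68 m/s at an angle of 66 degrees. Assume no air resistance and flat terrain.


R = v0^2 * sin(2*theta) / g = 68^2 * sin(2*66°) / 9.81 = 350.3 m

350.3 m


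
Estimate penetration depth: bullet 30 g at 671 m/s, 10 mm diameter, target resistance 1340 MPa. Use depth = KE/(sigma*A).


A = pi*(d/2)^2 = pi*(10/2)^2 = 78.5398 mm^2
E = 0.5*m*v^2 = 0.5*0.03*671^2 = 6753.61 J
depth = E/(sigma*A) = 6753.61 J / (1340 MPa * 78.5398 mm^2) = 6753.61/(1340 * 78.5398) m = 0.0641714 m ≈ 64.17 mm

64.17 mm


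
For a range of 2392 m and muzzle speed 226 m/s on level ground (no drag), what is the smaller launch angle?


sin(2*theta) = R*g/v0^2 = 2392*9.81/226^2 = 0.459424, theta = arcsin(0.459424)/2 = 13.67°

13.67 degrees


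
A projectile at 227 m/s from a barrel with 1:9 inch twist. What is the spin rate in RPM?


twist_m = 9*0.0254 = 0.2286 m
spin = v/twist = 227/0.2286 = 993.0009 rev/s
RPM = spin*60 = 993.0009*60 ≈ 59580 RPM

59580 RPM


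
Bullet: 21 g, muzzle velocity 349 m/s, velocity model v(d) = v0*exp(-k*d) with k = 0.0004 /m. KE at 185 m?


v = v0*exp(-k*d) = 349*exp(-0.0004*185) = 324.106 m/s
E = 0.5*m*v^2 = 0.5*0.021*324.106^2 = 1103 J

1103 J


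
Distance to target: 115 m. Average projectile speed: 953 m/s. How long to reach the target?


t = d/v = 115/953 = 0.1207 s

0.1207 s


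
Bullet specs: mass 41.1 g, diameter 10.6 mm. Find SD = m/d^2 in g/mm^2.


SD = m/d^2 = 41.1/10.6^2 = 0.3658 g/mm^2

0.3658 g/mm^2


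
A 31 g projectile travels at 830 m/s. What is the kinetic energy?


E = 0.5*m*v^2 = 0.5*0.031*830^2 = 10678 J

10678 J


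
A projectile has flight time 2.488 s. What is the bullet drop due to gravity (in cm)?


drop = 0.5*g*t^2 = 0.5*9.81*2.488^2 = 30.3627 m ≈ 3036 cm

3036 cm


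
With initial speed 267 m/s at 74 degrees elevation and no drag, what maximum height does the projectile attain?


H = (v0*sin(theta))^2 / (2g) = (267*sin(74°))^2 / (2*9.81) = 3357 m

3357 m


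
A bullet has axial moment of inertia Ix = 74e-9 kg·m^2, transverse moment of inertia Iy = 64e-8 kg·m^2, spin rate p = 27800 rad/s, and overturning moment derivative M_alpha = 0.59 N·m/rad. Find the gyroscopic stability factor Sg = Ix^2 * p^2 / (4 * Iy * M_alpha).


Sg = Ix^2 * p^2 / (4 * Iy * M_alpha) = (74e-9)^2 * 27800^2 / (4 * 64e-8 * 0.59) = 2.802

2.802


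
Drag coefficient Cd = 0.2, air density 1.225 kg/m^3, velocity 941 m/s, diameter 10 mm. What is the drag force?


A = pi*(d/2)^2 = pi*(10/2000)^2 = 7.85398e-05 m^2
Fd = 0.5*Cd*rho*A*v^2 = 0.5*0.2*1.225*7.85398e-05*941^2 = 8.519 N

8.519 N


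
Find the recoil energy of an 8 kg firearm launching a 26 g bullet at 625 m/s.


v_r = m_p*v_p/m_gun = 0.026*625/8 = 2.03125 m/s, E_r = 0.5*m_gun*v_r^2 = 0.5*8*2.03125^2 = 16.5 J

16.5 J


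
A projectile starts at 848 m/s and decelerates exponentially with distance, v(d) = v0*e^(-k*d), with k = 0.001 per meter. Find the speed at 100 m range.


v = v0*exp(-k*d) = 848*exp(-0.001*100) = 767.3 m/s

767.3 m/s


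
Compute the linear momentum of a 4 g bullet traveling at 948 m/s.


p = m*v = 0.004*948 = 3.792 kg·m/s

3.792 kg·m/s


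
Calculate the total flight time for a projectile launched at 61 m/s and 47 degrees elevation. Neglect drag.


T = 2*v0*sin(theta)/g = 2*61*sin(47°)/9.81 = 9.095 s

9.095 s


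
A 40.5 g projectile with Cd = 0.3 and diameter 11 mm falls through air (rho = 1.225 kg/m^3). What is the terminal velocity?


A = pi*(d/2)^2 = pi*(11/2000)^2 = 9.50332e-05 m^2
vt = sqrt(2mg/(Cd*rho*A)) = sqrt(2*0.0405*9.81/(0.3 * 1.225 * 9.50332e-05)) = 150.8 m/s

150.8 m/s


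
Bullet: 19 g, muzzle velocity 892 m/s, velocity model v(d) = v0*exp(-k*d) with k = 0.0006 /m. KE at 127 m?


v = v0*exp(-k*d) = 892*exp(-0.0006*127) = 826.555 m/s
E = 0.5*m*v^2 = 0.5*0.019*826.555^2 = 6490 J

6490 J


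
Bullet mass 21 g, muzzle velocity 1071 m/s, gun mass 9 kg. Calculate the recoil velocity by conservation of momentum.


v_recoil = m_p * v_p / m_gun = 0.021 * 1071 / 9 = 2.499 m/s

2.499 m/s


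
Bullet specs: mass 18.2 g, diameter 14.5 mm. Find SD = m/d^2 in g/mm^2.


SD = m/d^2 = 18.2/14.5^2 = 0.08656 g/mm^2

0.08656 g/mm^2


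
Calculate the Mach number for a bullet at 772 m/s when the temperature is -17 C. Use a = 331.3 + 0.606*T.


a = 331.3 + 0.606*(-17) = 320.998 m/s
M = v/a = 772/320.998 = 2.405

2.405


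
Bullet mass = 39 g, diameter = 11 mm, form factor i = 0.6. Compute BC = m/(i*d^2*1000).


BC = m/(i*d^2*1000) = 39/(0.6 * 11^2 * 1000) = 0.0005372

0.0005372


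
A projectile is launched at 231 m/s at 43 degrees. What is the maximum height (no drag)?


H = (v0*sin(theta))^2 / (2g) = (231*sin(43°))^2 / (2*9.81) = 1265 m

1265 m


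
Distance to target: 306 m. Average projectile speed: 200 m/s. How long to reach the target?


t = d/v = 306/200 = 1.53 s

1.53 s


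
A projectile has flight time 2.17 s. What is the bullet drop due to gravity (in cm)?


drop = 0.5*g*t^2 = 0.5*9.81*2.17^2 = 23.0972 m ≈ 2310 cm

2310 cm


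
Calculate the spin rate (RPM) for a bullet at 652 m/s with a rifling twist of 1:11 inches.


twist_m = 11*0.0254 = 0.2794 m
spin = v/twist = 652/0.2794 = 2333.572 rev/s
RPM = spin*60 = 2333.572*60 ≈ 140014 RPM

140014 RPM


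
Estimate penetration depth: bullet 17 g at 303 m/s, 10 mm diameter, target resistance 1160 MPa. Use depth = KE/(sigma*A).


A = pi*(d/2)^2 = pi*(10/2)^2 = 78.5398 mm^2
E = 0.5*m*v^2 = 0.5*0.017*303^2 = 780.377 J
depth = E/(sigma*A) = 780.377 J / (1160 MPa * 78.5398 mm^2) = 780.377/(1160 * 78.5398) m = 0.00856557 m ≈ 8.566 mm

8.566 mm


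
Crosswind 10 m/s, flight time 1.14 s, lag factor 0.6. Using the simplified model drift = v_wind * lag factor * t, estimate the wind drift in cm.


drift = v_wind * lag * t = 10 * 0.6 * 1.14 = 6.84 m ≈ 684 cm

684 cm


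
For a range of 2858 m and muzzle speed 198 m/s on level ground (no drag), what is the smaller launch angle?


sin(2*theta) = R*g/v0^2 = 2858*9.81/198^2 = 0.715156, theta = arcsin(0.715156)/2 = 22.83°

22.83 degrees


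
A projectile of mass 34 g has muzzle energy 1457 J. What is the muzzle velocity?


v = sqrt(2*E/m) = sqrt(2*1457/0.034) = 292.8 m/s

292.8 m/s


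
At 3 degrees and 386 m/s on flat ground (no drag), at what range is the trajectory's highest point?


R = v0^2*sin(2*theta)/g = 386^2*sin(2*3°)/9.81 = 1587.6 m
apex_dist = R/2 = 1587.6/2 = 793.8 m

793.8 m


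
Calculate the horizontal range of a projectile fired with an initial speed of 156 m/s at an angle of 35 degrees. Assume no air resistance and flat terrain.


R = v0^2 * sin(2*theta) / g = 156^2 * sin(2*35°) / 9.81 = 2331 m

2331 m


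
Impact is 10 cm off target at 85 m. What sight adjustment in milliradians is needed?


1 mrad subtends 1 cm per 10 m of range, so adj = error_cm / (dist_m / 10) = 10 / (85/10) = 1.176 mrad

1.176 mrad


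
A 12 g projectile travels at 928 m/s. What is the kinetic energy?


E = 0.5*m*v^2 = 0.5*0.012*928^2 = 5167 J

5167 J


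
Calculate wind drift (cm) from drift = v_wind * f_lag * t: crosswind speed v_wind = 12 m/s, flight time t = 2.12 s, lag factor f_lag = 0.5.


drift = v_wind * lag * t = 12 * 0.5 * 2.12 = 12.72 m ≈ 1272 cm

1272 cm


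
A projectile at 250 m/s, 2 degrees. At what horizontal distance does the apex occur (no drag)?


R = v0^2*sin(2*theta)/g = 250^2*sin(2*2°)/9.81 = 444.422 m
apex_dist = R/2 = 444.422/2 = 222.2 m

222.2 m


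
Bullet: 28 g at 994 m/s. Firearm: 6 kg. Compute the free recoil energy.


v_r = m_p*v_p/m_gun = 0.028*994/6 = 4.63867 m/s, E_r = 0.5*m_gun*v_r^2 = 0.5*6*4.63867^2 = 64.55 J

64.55 J


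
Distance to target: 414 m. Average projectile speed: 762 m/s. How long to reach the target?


t = d/v = 414/762 = 0.5433 s

0.5433 s


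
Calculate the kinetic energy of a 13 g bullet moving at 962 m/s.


E = 0.5*m*v^2 = 0.5*0.013*962^2 = 6015 J

6015 J


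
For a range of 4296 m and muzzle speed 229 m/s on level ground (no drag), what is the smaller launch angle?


sin(2*theta) = R*g/v0^2 = 4296*9.81/229^2 = 0.803641, theta = arcsin(0.803641)/2 = 26.74°

26.74 degrees


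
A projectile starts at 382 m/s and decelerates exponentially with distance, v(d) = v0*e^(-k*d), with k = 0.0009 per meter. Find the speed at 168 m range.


v = v0*exp(-k*d) = 382*exp(-0.0009*168) = 328.4 m/s

328.4 m/s


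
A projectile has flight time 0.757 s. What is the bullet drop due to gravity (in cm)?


drop = 0.5*g*t^2 = 0.5*9.81*0.757^2 = 2.81081 m ≈ 281.1 cm

281.1 cm


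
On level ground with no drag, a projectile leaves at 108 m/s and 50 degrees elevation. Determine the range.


R = v0^2 * sin(2*theta) / g = 108^2 * sin(2*50°) / 9.81 = 1171 m

1171 m


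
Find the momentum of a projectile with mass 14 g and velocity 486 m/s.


p = m*v = 0.014*486 = 6.804 kg·m/s

6.804 kg·m/s


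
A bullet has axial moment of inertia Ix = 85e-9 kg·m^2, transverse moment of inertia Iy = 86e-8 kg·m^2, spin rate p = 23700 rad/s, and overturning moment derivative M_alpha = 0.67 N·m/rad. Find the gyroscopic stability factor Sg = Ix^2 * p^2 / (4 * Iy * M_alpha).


Sg = Ix^2 * p^2 / (4 * Iy * M_alpha) = (85e-9)^2 * 23700^2 / (4 * 86e-8 * 0.67) = 1.761

1.761


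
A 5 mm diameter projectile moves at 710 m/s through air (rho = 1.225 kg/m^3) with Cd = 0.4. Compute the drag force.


A = pi*(d/2)^2 = pi*(5/2000)^2 = 1.96350e-05 m^2
Fd = 0.5*Cd*rho*A*v^2 = 0.5*0.4*1.225*1.96350e-05*710^2 = 2.425 N

2.425 N


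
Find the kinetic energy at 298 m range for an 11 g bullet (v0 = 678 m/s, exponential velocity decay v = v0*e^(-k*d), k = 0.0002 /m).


v = v0*exp(-k*d) = 678*exp(-0.0002*298) = 638.772 m/s
E = 0.5*m*v^2 = 0.5*0.011*638.772^2 = 2244 J

2244 J


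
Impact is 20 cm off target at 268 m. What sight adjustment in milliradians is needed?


1 mrad subtends 1 cm per 10 m of range, so adj = error_cm / (dist_m / 10) = 20 / (268/10) = 0.7463 mrad

0.7463 mrad


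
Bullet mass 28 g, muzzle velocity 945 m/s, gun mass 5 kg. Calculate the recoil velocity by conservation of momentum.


v_recoil = m_p * v_p / m_gun = 0.028 * 945 / 5 = 5.292 m/s

5.292 m/s


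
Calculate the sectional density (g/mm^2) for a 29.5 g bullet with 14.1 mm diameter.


SD = m/d^2 = 29.5/14.1^2 = 0.1484 g/mm^2

0.1484 g/mm^2


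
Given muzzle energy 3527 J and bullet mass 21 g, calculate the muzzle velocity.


v = sqrt(2*E/m) = sqrt(2*3527/0.021) = 579.6 m/s

579.6 m/s


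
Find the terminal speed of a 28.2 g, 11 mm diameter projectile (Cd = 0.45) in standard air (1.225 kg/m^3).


A = pi*(d/2)^2 = pi*(11/2000)^2 = 9.50332e-05 m^2
vt = sqrt(2mg/(Cd*rho*A)) = sqrt(2*0.0282*9.81/(0.45 * 1.225 * 9.50332e-05)) = 102.8 m/s

102.8 m/s


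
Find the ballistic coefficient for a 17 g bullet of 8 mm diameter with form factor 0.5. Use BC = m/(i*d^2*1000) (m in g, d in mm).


BC = m/(i*d^2*1000) = 17/(0.5 * 8^2 * 1000) = 0.0005313

0.0005313


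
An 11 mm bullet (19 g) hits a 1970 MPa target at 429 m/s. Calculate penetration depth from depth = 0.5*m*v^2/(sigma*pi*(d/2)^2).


A = pi*(d/2)^2 = pi*(11/2)^2 = 95.0332 mm^2
E = 0.5*m*v^2 = 0.5*0.019*429^2 = 1748.39 J
depth = E/(sigma*A) = 1748.39 J / (1970 MPa * 95.0332 mm^2) = 1748.39/(1970 * 95.0332) m = 0.00933892 m ≈ 9.339 mm

9.339 mm


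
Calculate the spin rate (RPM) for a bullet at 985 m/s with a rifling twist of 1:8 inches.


twist_m = 8*0.0254 = 0.2032 m
spin = v/twist = 985/0.2032 = 4847.441 rev/s
RPM = spin*60 = 4847.441*60 ≈ 290846 RPM

290846 RPM


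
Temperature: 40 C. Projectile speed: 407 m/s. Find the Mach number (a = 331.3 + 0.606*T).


a = 331.3 + 0.606*(40) = 355.54 m/s
M = v/a = 407/355.54 = 1.145

1.145


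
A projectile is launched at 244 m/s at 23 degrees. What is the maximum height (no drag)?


H = (v0*sin(theta))^2 / (2g) = (244*sin(23°))^2 / (2*9.81) = 463.3 m

463.3 m


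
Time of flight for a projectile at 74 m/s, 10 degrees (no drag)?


T = 2*v0*sin(theta)/g = 2*74*sin(10°)/9.81 = 2.62 s

2.62 s


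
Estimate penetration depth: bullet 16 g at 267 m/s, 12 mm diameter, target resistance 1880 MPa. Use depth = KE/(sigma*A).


A = pi*(d/2)^2 = pi*(12/2)^2 = 113.097 mm^2
E = 0.5*m*v^2 = 0.5*0.016*267^2 = 570.312 J
depth = E/(sigma*A) = 570.312 J / (1880 MPa * 113.097 mm^2) = 570.312/(1880 * 113.097) m = 0.00268227 m ≈ 2.682 mm

2.682 mm


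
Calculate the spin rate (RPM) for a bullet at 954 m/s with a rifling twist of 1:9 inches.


twist_m = 9*0.0254 = 0.2286 m
spin = v/twist = 954/0.2286 = 4173.228 rev/s
RPM = spin*60 = 4173.228*60 ≈ 250394 RPM

250394 RPM


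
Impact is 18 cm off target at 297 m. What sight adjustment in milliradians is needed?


1 mrad subtends 1 cm per 10 m of range, so adj = error_cm / (dist_m / 10) = 18 / (297/10) = 0.6061 mrad

0.6061 mrad


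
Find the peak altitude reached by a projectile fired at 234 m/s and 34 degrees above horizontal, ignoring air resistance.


H = (v0*sin(theta))^2 / (2g) = (234*sin(34°))^2 / (2*9.81) = 872.7 m

872.7 m


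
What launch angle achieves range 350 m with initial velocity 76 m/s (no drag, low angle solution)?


sin(2*theta) = R*g/v0^2 = 350*9.81/76^2 = 0.594443, theta = arcsin(0.594443)/2 = 18.24°

18.24 degrees


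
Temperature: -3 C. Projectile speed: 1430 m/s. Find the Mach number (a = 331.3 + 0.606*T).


a = 331.3 + 0.606*(-3) = 329.482 m/s
M = v/a = 1430/329.482 = 4.34

4.34


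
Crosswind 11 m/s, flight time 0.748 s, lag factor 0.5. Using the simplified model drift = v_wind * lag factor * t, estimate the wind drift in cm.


drift = v_wind * lag * t = 11 * 0.5 * 0.748 = 4.114 m ≈ 411.4 cm

411.4 cm


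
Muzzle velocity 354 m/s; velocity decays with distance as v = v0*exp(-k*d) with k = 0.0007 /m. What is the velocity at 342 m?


v = v0*exp(-k*d) = 354*exp(-0.0007*342) = 278.6 m/s

278.6 m/s


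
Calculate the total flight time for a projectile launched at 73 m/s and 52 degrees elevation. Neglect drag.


T = 2*v0*sin(theta)/g = 2*73*sin(52°)/9.81 = 11.73 s

11.73 s


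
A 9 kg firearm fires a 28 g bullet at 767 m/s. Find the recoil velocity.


v_recoil = m_p * v_p / m_gun = 0.028 * 767 / 9 = 2.386 m/s

2.386 m/s


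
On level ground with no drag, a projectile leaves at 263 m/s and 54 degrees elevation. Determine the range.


R = v0^2 * sin(2*theta) / g = 263^2 * sin(2*54°) / 9.81 = 6706 m

6706 m


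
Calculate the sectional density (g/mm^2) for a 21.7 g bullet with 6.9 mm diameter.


SD = m/d^2 = 21.7/6.9^2 = 0.4558 g/mm^2

0.4558 g/mm^2


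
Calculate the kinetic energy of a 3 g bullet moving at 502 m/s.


E = 0.5*m*v^2 = 0.5*0.003*502^2 = 378 J

378 J


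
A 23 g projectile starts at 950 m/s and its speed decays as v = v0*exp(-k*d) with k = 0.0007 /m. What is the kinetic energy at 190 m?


v = v0*exp(-k*d) = 950*exp(-0.0007*190) = 831.692 m/s
E = 0.5*m*v^2 = 0.5*0.023*831.692^2 = 7955 J

7955 J


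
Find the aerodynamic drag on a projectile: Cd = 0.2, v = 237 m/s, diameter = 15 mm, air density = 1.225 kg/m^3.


A = pi*(d/2)^2 = pi*(15/2000)^2 = 1.76715e-04 m^2
Fd = 0.5*Cd*rho*A*v^2 = 0.5*0.2*1.225*1.76715e-04*237^2 = 1.216 N

1.216 N


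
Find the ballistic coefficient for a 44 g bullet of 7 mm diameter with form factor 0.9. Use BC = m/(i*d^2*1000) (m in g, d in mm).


BC = m/(i*d^2*1000) = 44/(0.9 * 7^2 * 1000) = 0.0009977

0.0009977


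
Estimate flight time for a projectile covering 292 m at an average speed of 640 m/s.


t = d/v = 292/640 = 0.4562 s

0.4562 s


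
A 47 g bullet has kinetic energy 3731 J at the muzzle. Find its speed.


v = sqrt(2*E/m) = sqrt(2*3731/0.047) = 398.5 m/s

398.5 m/s


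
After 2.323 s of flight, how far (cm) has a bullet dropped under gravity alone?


drop = 0.5*g*t^2 = 0.5*9.81*2.323^2 = 26.469 m ≈ 2647 cm

2647 cm


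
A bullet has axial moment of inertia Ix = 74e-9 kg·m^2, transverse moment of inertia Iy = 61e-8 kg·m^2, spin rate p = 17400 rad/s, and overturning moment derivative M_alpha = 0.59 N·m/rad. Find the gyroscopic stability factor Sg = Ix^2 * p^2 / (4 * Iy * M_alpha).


Sg = Ix^2 * p^2 / (4 * Iy * M_alpha) = (74e-9)^2 * 17400^2 / (4 * 61e-8 * 0.59) = 1.152

1.152


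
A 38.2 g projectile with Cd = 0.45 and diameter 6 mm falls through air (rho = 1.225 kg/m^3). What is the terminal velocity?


A = pi*(d/2)^2 = pi*(6/2000)^2 = 2.82743e-05 m^2
vt = sqrt(2mg/(Cd*rho*A)) = sqrt(2*0.0382*9.81/(0.45 * 1.225 * 2.82743e-05)) = 219.3 m/s

219.3 m/s


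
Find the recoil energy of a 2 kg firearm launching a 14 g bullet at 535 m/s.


v_r = m_p*v_p/m_gun = 0.014*535/2 = 3.745 m/s, E_r = 0.5*m_gun*v_r^2 = 0.5*2*3.745^2 = 14.03 J

14.03 J


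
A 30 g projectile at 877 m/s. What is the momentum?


p = m*v = 0.03*877 = 26.31 kg·m/s

26.31 kg·m/s


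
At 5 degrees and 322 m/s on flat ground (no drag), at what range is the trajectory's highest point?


R = v0^2*sin(2*theta)/g = 322^2*sin(2*5°)/9.81 = 1835.32 m
apex_dist = R/2 = 1835.32/2 = 917.7 m

917.7 m


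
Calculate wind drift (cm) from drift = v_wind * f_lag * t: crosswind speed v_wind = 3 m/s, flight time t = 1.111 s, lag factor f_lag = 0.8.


drift = v_wind * lag * t = 3 * 0.8 * 1.111 = 2.6664 m ≈ 266.6 cm

266.6 cm


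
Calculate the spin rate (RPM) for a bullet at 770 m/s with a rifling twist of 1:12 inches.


twist_m = 12*0.0254 = 0.3048 m
spin = v/twist = 770/0.3048 = 2526.247 rev/s
RPM = spin*60 = 2526.247*60 ≈ 151575 RPM

151575 RPM


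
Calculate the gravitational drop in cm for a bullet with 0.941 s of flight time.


drop = 0.5*g*t^2 = 0.5*9.81*0.941^2 = 4.34328 m ≈ 434.3 cm

434.3 cm


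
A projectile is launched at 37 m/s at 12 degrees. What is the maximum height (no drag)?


H = (v0*sin(theta))^2 / (2g) = (37*sin(12°))^2 / (2*9.81) = 3.016 m

3.016 m


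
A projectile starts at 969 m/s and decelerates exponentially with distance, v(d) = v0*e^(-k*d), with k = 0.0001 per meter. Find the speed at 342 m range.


v = v0*exp(-k*d) = 969*exp(-0.0001*342) = 936.4 m/s

936.4 m/s


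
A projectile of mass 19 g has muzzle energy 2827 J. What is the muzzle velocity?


v = sqrt(2*E/m) = sqrt(2*2827/0.019) = 545.5 m/s

545.5 m/s


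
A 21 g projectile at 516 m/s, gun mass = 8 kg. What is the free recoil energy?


v_r = m_p*v_p/m_gun = 0.021*516/8 = 1.3545 m/s, E_r = 0.5*m_gun*v_r^2 = 0.5*8*1.3545^2 = 7.339 J

7.339 J


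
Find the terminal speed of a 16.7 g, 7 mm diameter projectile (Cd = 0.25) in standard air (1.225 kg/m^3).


A = pi*(d/2)^2 = pi*(7/2000)^2 = 3.84845e-05 m^2
vt = sqrt(2mg/(Cd*rho*A)) = sqrt(2*0.0167*9.81/(0.25 * 1.225 * 3.84845e-05)) = 166.7 m/s

166.7 m/s


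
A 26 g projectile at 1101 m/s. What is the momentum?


p = m*v = 0.026*1101 = 28.63 kg·m/s

28.63 kg·m/s


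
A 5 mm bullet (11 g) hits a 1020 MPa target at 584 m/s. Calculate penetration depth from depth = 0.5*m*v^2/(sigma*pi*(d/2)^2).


A = pi*(d/2)^2 = pi*(5/2)^2 = 19.635 mm^2
E = 0.5*m*v^2 = 0.5*0.011*584^2 = 1875.81 J
depth = E/(sigma*A) = 1875.81 J / (1020 MPa * 19.635 mm^2) = 1875.81/(1020 * 19.635) m = 0.0936609 m ≈ 93.66 mm

93.66 mm


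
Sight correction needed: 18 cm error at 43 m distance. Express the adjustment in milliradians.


1 mrad subtends 1 cm per 10 m of range, so adj = error_cm / (dist_m / 10) = 18 / (43/10) = 4.186 mrad

4.186 mrad


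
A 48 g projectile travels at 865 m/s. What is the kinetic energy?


E = 0.5*m*v^2 = 0.5*0.048*865^2 = 17957 J

17957 J


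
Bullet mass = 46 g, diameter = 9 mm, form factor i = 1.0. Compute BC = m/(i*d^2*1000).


BC = m/(i*d^2*1000) = 46/(1.0 * 9^2 * 1000) = 0.0005679

0.0005679


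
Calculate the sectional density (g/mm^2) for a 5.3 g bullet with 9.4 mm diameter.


SD = m/d^2 = 5.3/9.4^2 = 0.05998 g/mm^2

0.05998 g/mm^2


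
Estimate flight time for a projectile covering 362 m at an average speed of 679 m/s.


t = d/v = 362/679 = 0.5331 s

0.5331 s


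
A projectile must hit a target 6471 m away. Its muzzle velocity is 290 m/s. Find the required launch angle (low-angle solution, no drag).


sin(2*theta) = R*g/v0^2 = 6471*9.81/290^2 = 0.754822, theta = arcsin(0.754822)/2 = 24.5°

24.5 degrees


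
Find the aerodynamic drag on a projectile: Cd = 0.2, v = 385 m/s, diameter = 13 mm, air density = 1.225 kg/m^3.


A = pi*(d/2)^2 = pi*(13/2000)^2 = 1.32732e-04 m^2
Fd = 0.5*Cd*rho*A*v^2 = 0.5*0.2*1.225*1.32732e-04*385^2 = 2.41 N

2.41 N


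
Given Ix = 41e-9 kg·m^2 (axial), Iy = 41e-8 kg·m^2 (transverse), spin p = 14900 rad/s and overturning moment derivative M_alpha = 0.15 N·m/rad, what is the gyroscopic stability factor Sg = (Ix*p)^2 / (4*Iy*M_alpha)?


Sg = Ix^2 * p^2 / (4 * Iy * M_alpha) = (41e-9)^2 * 14900^2 / (4 * 41e-8 * 0.15) = 1.517

1.517


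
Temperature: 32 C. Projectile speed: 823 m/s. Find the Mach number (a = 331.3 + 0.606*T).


a = 331.3 + 0.606*(32) = 350.692 m/s
M = v/a = 823/350.692 = 2.347

2.347


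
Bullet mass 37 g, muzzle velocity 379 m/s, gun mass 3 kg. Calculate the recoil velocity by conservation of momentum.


v_recoil = m_p * v_p / m_gun = 0.037 * 379 / 3 = 4.674 m/s

4.674 m/s


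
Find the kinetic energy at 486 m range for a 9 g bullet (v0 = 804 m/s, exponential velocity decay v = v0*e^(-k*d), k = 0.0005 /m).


v = v0*exp(-k*d) = 804*exp(-0.0005*486) = 630.554 m/s
E = 0.5*m*v^2 = 0.5*0.009*630.554^2 = 1789 J

1789 J


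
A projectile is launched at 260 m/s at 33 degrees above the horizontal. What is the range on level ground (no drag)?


R = v0^2 * sin(2*theta) / g = 260^2 * sin(2*33°) / 9.81 = 6295 m

6295 m


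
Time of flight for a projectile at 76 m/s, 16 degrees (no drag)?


T = 2*v0*sin(theta)/g = 2*76*sin(16°)/9.81 = 4.271 s

4.271 s


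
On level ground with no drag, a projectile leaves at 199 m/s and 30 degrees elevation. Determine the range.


R = v0^2 * sin(2*theta) / g = 199^2 * sin(2*30°) / 9.81 = 3496 m

3496 m


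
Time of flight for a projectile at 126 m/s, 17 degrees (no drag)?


T = 2*v0*sin(theta)/g = 2*126*sin(17°)/9.81 = 7.51 s

7.51 s


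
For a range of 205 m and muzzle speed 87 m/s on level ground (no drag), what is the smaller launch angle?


sin(2*theta) = R*g/v0^2 = 205*9.81/87^2 = 0.265696, theta = arcsin(0.265696)/2 = 7.704°

7.704 degrees


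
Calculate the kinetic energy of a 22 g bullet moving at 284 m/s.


E = 0.5*m*v^2 = 0.5*0.022*284^2 = 887.2 J

887.2 J


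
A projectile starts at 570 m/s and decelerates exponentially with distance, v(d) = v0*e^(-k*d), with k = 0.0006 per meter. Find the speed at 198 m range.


v = v0*exp(-k*d) = 570*exp(-0.0006*198) = 506.2 m/s

506.2 m/s


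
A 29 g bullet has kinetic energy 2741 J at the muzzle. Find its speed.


v = sqrt(2*E/m) = sqrt(2*2741/0.029) = 434.8 m/s

434.8 m/s


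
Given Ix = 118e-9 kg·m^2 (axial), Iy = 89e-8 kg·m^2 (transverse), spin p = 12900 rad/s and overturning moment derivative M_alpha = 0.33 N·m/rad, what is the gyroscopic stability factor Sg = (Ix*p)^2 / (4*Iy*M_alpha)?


Sg = Ix^2 * p^2 / (4 * Iy * M_alpha) = (118e-9)^2 * 12900^2 / (4 * 89e-8 * 0.33) = 1.972

1.972


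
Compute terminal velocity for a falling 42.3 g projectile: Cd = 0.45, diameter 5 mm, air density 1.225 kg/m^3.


A = pi*(d/2)^2 = pi*(5/2000)^2 = 1.96350e-05 m^2
vt = sqrt(2mg/(Cd*rho*A)) = sqrt(2*0.0423*9.81/(0.45 * 1.225 * 1.96350e-05)) = 276.9 m/s

276.9 m/s


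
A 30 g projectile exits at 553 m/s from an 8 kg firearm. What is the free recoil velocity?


v_recoil = m_p * v_p / m_gun = 0.03 * 553 / 8 = 2.074 m/s

2.074 m/s


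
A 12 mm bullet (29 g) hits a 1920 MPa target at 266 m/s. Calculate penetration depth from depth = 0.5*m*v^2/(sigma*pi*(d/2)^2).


A = pi*(d/2)^2 = pi*(12/2)^2 = 113.097 mm^2
E = 0.5*m*v^2 = 0.5*0.029*266^2 = 1025.96 J
depth = E/(sigma*A) = 1025.96 J / (1920 MPa * 113.097 mm^2) = 1025.96/(1920 * 113.097) m = 0.00472474 m ≈ 4.725 mm

4.725 mm


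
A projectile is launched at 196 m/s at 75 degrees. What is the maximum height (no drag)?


H = (v0*sin(theta))^2 / (2g) = (196*sin(75°))^2 / (2*9.81) = 1827 m

1827 m


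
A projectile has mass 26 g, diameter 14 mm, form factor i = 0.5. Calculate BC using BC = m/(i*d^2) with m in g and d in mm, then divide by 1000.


BC = m/(i*d^2*1000) = 26/(0.5 * 14^2 * 1000) = 0.0002653

0.0002653


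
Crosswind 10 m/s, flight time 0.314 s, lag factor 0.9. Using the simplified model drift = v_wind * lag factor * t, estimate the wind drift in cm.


drift = v_wind * lag * t = 10 * 0.9 * 0.314 = 2.826 m ≈ 282.6 cm

282.6 cm


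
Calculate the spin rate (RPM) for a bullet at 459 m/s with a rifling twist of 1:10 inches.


twist_m = 10*0.0254 = 0.254 m
spin = v/twist = 459/0.254 = 1807.087 rev/s
RPM = spin*60 = 1807.087*60 ≈ 108425 RPM

108425 RPM


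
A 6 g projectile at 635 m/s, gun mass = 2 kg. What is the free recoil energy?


v_r = m_p*v_p/m_gun = 0.006*635/2 = 1.905 m/s, E_r = 0.5*m_gun*v_r^2 = 0.5*2*1.905^2 = 3.629 J

3.629 J


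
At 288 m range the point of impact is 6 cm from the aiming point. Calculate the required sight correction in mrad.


1 mrad subtends 1 cm per 10 m of range, so adj = error_cm / (dist_m / 10) = 6 / (288/10) = 0.2083 mrad

0.2083 mrad


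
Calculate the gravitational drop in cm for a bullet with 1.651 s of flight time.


drop = 0.5*g*t^2 = 0.5*9.81*1.651^2 = 13.3701 m ≈ 1337 cm

1337 cm


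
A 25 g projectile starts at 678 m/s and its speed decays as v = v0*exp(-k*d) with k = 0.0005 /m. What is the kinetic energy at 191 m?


v = v0*exp(-k*d) = 678*exp(-0.0005*191) = 616.247 m/s
E = 0.5*m*v^2 = 0.5*0.025*616.247^2 = 4747 J

4747 J


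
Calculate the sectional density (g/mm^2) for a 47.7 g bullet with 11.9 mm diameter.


SD = m/d^2 = 47.7/11.9^2 = 0.3368 g/mm^2

0.3368 g/mm^2


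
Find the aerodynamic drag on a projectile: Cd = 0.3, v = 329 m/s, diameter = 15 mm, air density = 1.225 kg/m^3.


A = pi*(d/2)^2 = pi*(15/2000)^2 = 1.76715e-04 m^2
Fd = 0.5*Cd*rho*A*v^2 = 0.5*0.3*1.225*1.76715e-04*329^2 = 3.515 N

3.515 N


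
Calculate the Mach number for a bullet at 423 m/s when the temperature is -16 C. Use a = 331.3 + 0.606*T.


a = 331.3 + 0.606*(-16) = 321.604 m/s
M = v/a = 423/321.604 = 1.315

1.315


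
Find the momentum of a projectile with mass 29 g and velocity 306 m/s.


p = m*v = 0.029*306 = 8.874 kg·m/s

8.874 kg·m/s


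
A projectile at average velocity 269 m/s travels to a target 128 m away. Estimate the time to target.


t = d/v = 128/269 = 0.4758 s

0.4758 s


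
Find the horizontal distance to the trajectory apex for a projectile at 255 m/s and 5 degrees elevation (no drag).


R = v0^2*sin(2*theta)/g = 255^2*sin(2*5°)/9.81 = 1151.02 m
apex_dist = R/2 = 1151.02/2 = 575.5 m

575.5 m


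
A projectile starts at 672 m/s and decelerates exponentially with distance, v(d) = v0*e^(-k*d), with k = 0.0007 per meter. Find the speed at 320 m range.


v = v0*exp(-k*d) = 672*exp(-0.0007*320) = 537.1 m/s

537.1 m/s


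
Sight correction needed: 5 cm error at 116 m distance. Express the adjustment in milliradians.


1 mrad subtends 1 cm per 10 m of range, so adj = error_cm / (dist_m / 10) = 5 / (116/10) = 0.431 mrad

0.431 mrad


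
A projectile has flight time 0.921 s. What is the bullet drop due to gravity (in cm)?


drop = 0.5*g*t^2 = 0.5*9.81*0.921^2 = 4.16062 m ≈ 416.1 cm

416.1 cm


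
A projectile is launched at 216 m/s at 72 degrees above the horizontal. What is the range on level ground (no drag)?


R = v0^2 * sin(2*theta) / g = 216^2 * sin(2*72°) / 9.81 = 2795 m

2795 m


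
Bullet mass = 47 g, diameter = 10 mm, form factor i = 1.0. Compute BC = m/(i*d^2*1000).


BC = m/(i*d^2*1000) = 47/(1.0 * 10^2 * 1000) = 0.00047

0.00047


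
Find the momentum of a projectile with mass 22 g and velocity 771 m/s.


p = m*v = 0.022*771 = 16.96 kg·m/s

16.96 kg·m/s


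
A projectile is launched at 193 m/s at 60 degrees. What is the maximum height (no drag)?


H = (v0*sin(theta))^2 / (2g) = (193*sin(60°))^2 / (2*9.81) = 1424 m

1424 m


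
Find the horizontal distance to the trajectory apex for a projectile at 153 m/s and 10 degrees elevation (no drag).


R = v0^2*sin(2*theta)/g = 153^2*sin(2*10°)/9.81 = 816.142 m
apex_dist = R/2 = 816.142/2 = 408.1 m

408.1 m


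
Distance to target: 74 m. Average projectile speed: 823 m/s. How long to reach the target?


t = d/v = 74/823 = 0.08991 s

0.08991 s


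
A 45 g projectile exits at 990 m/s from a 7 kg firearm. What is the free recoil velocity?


v_recoil = m_p * v_p / m_gun = 0.045 * 990 / 7 = 6.364 m/s

6.364 m/s


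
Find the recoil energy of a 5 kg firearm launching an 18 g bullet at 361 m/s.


v_r = m_p*v_p/m_gun = 0.018*361/5 = 1.2996 m/s, E_r = 0.5*m_gun*v_r^2 = 0.5*5*1.2996^2 = 4.222 J

4.222 J


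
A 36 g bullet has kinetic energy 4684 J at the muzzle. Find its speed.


v = sqrt(2*E/m) = sqrt(2*4684/0.036) = 510.1 m/s

510.1 m/s


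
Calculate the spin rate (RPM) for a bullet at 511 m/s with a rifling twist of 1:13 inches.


twist_m = 13*0.0254 = 0.3302 m
spin = v/twist = 511/0.3302 = 1547.547 rev/s
RPM = spin*60 = 1547.547*60 ≈ 92853 RPM

92853 RPM


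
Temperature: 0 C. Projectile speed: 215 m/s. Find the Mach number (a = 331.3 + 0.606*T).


a = 331.3 + 0.606*(0) = 331.3 m/s
M = v/a = 215/331.3 = 0.649

0.649


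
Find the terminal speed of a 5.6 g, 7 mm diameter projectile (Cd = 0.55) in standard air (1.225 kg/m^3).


A = pi*(d/2)^2 = pi*(7/2000)^2 = 3.84845e-05 m^2
vt = sqrt(2mg/(Cd*rho*A)) = sqrt(2*0.0056*9.81/(0.55 * 1.225 * 3.84845e-05)) = 65.1 m/s

65.1 m/s


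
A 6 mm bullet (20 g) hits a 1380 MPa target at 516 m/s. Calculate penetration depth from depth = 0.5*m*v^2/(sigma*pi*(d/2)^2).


A = pi*(d/2)^2 = pi*(6/2)^2 = 28.2743 mm^2
E = 0.5*m*v^2 = 0.5*0.02*516^2 = 2662.56 J
depth = E/(sigma*A) = 2662.56 J / (1380 MPa * 28.2743 mm^2) = 2662.56/(1380 * 28.2743) m = 0.0682383 m ≈ 68.24 mm

68.24 mm


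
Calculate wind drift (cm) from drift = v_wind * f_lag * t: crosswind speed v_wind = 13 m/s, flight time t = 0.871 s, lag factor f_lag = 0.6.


drift = v_wind * lag * t = 13 * 0.6 * 0.871 = 6.7938 m ≈ 679.4 cm

679.4 cm


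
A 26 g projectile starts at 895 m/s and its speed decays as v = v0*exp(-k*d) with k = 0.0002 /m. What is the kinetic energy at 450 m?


v = v0*exp(-k*d) = 895*exp(-0.0002*450) = 817.968 m/s
E = 0.5*m*v^2 = 0.5*0.026*817.968^2 = 8698 J

8698 J


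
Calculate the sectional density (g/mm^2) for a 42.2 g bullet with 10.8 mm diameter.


SD = m/d^2 = 42.2/10.8^2 = 0.3618 g/mm^2

0.3618 g/mm^2
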